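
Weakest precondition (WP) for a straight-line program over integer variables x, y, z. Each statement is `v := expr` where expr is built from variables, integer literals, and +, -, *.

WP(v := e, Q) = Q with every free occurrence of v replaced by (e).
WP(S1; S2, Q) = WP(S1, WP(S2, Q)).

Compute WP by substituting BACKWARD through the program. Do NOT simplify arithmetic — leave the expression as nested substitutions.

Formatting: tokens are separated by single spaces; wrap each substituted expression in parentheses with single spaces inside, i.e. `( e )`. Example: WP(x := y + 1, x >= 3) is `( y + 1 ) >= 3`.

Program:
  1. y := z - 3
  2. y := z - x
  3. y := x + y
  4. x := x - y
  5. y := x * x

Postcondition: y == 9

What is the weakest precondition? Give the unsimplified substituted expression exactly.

Answer: ( ( x - ( x + ( z - x ) ) ) * ( x - ( x + ( z - x ) ) ) ) == 9

Derivation:
post: y == 9
stmt 5: y := x * x  -- replace 1 occurrence(s) of y with (x * x)
  => ( x * x ) == 9
stmt 4: x := x - y  -- replace 2 occurrence(s) of x with (x - y)
  => ( ( x - y ) * ( x - y ) ) == 9
stmt 3: y := x + y  -- replace 2 occurrence(s) of y with (x + y)
  => ( ( x - ( x + y ) ) * ( x - ( x + y ) ) ) == 9
stmt 2: y := z - x  -- replace 2 occurrence(s) of y with (z - x)
  => ( ( x - ( x + ( z - x ) ) ) * ( x - ( x + ( z - x ) ) ) ) == 9
stmt 1: y := z - 3  -- replace 0 occurrence(s) of y with (z - 3)
  => ( ( x - ( x + ( z - x ) ) ) * ( x - ( x + ( z - x ) ) ) ) == 9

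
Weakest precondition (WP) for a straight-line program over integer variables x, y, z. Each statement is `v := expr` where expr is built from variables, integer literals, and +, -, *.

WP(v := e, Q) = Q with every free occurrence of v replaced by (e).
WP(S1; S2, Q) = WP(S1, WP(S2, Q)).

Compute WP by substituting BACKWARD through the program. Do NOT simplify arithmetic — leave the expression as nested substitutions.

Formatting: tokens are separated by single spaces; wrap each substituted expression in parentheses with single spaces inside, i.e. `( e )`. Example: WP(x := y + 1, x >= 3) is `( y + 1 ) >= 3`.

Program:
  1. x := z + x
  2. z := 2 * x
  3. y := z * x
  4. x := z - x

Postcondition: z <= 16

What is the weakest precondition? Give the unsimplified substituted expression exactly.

Answer: ( 2 * ( z + x ) ) <= 16

Derivation:
post: z <= 16
stmt 4: x := z - x  -- replace 0 occurrence(s) of x with (z - x)
  => z <= 16
stmt 3: y := z * x  -- replace 0 occurrence(s) of y with (z * x)
  => z <= 16
stmt 2: z := 2 * x  -- replace 1 occurrence(s) of z with (2 * x)
  => ( 2 * x ) <= 16
stmt 1: x := z + x  -- replace 1 occurrence(s) of x with (z + x)
  => ( 2 * ( z + x ) ) <= 16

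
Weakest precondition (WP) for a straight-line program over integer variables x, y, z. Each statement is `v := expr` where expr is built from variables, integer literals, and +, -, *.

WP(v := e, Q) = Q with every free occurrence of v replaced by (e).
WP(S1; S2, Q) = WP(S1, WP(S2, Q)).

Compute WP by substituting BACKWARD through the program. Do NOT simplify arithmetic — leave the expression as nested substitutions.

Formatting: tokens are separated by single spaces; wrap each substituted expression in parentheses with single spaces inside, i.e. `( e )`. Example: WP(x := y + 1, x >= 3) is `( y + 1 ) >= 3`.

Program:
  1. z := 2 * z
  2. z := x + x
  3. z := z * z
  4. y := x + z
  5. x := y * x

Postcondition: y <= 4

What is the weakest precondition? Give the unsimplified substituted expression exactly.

Answer: ( x + ( ( x + x ) * ( x + x ) ) ) <= 4

Derivation:
post: y <= 4
stmt 5: x := y * x  -- replace 0 occurrence(s) of x with (y * x)
  => y <= 4
stmt 4: y := x + z  -- replace 1 occurrence(s) of y with (x + z)
  => ( x + z ) <= 4
stmt 3: z := z * z  -- replace 1 occurrence(s) of z with (z * z)
  => ( x + ( z * z ) ) <= 4
stmt 2: z := x + x  -- replace 2 occurrence(s) of z with (x + x)
  => ( x + ( ( x + x ) * ( x + x ) ) ) <= 4
stmt 1: z := 2 * z  -- replace 0 occurrence(s) of z with (2 * z)
  => ( x + ( ( x + x ) * ( x + x ) ) ) <= 4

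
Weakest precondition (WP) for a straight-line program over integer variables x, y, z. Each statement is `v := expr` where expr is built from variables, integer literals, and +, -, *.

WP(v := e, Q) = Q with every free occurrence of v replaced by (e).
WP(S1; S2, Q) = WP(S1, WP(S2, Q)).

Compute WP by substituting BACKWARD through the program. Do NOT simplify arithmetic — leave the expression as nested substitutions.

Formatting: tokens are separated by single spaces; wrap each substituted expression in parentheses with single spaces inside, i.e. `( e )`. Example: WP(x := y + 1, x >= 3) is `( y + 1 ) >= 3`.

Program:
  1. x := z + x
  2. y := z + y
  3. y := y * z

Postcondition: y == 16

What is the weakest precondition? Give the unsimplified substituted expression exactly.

Answer: ( ( z + y ) * z ) == 16

Derivation:
post: y == 16
stmt 3: y := y * z  -- replace 1 occurrence(s) of y with (y * z)
  => ( y * z ) == 16
stmt 2: y := z + y  -- replace 1 occurrence(s) of y with (z + y)
  => ( ( z + y ) * z ) == 16
stmt 1: x := z + x  -- replace 0 occurrence(s) of x with (z + x)
  => ( ( z + y ) * z ) == 16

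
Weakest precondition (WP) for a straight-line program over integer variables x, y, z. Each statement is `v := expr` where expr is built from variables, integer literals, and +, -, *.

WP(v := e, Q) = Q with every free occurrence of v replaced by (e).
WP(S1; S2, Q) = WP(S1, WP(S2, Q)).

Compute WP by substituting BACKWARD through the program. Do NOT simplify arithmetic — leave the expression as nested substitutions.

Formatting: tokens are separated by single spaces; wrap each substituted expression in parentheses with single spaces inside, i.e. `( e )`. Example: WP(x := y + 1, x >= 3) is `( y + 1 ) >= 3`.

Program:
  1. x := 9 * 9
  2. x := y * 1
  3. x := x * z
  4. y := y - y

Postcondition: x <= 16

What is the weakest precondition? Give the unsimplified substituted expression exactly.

Answer: ( ( y * 1 ) * z ) <= 16

Derivation:
post: x <= 16
stmt 4: y := y - y  -- replace 0 occurrence(s) of y with (y - y)
  => x <= 16
stmt 3: x := x * z  -- replace 1 occurrence(s) of x with (x * z)
  => ( x * z ) <= 16
stmt 2: x := y * 1  -- replace 1 occurrence(s) of x with (y * 1)
  => ( ( y * 1 ) * z ) <= 16
stmt 1: x := 9 * 9  -- replace 0 occurrence(s) of x with (9 * 9)
  => ( ( y * 1 ) * z ) <= 16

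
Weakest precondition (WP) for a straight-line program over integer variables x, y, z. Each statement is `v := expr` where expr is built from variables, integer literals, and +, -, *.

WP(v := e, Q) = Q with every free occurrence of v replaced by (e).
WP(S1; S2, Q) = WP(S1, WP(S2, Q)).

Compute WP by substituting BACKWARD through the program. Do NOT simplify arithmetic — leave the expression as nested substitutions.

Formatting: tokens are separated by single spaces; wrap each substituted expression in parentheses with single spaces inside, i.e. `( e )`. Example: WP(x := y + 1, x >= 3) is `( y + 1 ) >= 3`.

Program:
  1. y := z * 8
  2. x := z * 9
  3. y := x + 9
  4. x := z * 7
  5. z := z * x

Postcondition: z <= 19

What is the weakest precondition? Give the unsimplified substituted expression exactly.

post: z <= 19
stmt 5: z := z * x  -- replace 1 occurrence(s) of z with (z * x)
  => ( z * x ) <= 19
stmt 4: x := z * 7  -- replace 1 occurrence(s) of x with (z * 7)
  => ( z * ( z * 7 ) ) <= 19
stmt 3: y := x + 9  -- replace 0 occurrence(s) of y with (x + 9)
  => ( z * ( z * 7 ) ) <= 19
stmt 2: x := z * 9  -- replace 0 occurrence(s) of x with (z * 9)
  => ( z * ( z * 7 ) ) <= 19
stmt 1: y := z * 8  -- replace 0 occurrence(s) of y with (z * 8)
  => ( z * ( z * 7 ) ) <= 19

Answer: ( z * ( z * 7 ) ) <= 19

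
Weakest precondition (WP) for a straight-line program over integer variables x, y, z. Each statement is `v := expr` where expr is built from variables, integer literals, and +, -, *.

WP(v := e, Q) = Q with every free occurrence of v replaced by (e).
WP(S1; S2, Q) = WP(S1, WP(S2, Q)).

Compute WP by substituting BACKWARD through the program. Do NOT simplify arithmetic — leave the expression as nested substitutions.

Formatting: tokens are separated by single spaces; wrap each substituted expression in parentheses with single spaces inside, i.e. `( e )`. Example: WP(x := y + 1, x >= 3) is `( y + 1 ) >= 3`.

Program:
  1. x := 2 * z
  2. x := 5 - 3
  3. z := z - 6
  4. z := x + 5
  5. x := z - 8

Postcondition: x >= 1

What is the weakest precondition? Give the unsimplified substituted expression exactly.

post: x >= 1
stmt 5: x := z - 8  -- replace 1 occurrence(s) of x with (z - 8)
  => ( z - 8 ) >= 1
stmt 4: z := x + 5  -- replace 1 occurrence(s) of z with (x + 5)
  => ( ( x + 5 ) - 8 ) >= 1
stmt 3: z := z - 6  -- replace 0 occurrence(s) of z with (z - 6)
  => ( ( x + 5 ) - 8 ) >= 1
stmt 2: x := 5 - 3  -- replace 1 occurrence(s) of x with (5 - 3)
  => ( ( ( 5 - 3 ) + 5 ) - 8 ) >= 1
stmt 1: x := 2 * z  -- replace 0 occurrence(s) of x with (2 * z)
  => ( ( ( 5 - 3 ) + 5 ) - 8 ) >= 1

Answer: ( ( ( 5 - 3 ) + 5 ) - 8 ) >= 1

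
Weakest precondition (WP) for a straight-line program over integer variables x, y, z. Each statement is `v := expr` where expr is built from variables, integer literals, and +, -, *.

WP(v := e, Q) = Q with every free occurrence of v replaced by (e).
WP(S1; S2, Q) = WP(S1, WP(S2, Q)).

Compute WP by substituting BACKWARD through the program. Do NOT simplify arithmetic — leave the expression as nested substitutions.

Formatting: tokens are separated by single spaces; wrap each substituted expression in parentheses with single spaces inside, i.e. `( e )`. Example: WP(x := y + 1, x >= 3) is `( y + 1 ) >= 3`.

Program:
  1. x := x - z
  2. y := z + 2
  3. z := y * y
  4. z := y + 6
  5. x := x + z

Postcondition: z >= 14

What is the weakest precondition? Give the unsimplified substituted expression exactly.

Answer: ( ( z + 2 ) + 6 ) >= 14

Derivation:
post: z >= 14
stmt 5: x := x + z  -- replace 0 occurrence(s) of x with (x + z)
  => z >= 14
stmt 4: z := y + 6  -- replace 1 occurrence(s) of z with (y + 6)
  => ( y + 6 ) >= 14
stmt 3: z := y * y  -- replace 0 occurrence(s) of z with (y * y)
  => ( y + 6 ) >= 14
stmt 2: y := z + 2  -- replace 1 occurrence(s) of y with (z + 2)
  => ( ( z + 2 ) + 6 ) >= 14
stmt 1: x := x - z  -- replace 0 occurrence(s) of x with (x - z)
  => ( ( z + 2 ) + 6 ) >= 14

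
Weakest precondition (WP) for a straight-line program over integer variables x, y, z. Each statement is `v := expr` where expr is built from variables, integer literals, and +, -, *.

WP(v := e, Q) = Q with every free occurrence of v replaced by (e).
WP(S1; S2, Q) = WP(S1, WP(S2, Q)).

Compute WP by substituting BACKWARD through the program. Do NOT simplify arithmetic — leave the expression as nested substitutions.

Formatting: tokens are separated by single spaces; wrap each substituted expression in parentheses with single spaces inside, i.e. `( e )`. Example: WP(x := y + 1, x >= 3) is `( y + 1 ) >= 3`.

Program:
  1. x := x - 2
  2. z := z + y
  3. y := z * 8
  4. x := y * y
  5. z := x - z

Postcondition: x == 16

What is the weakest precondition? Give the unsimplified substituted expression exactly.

Answer: ( ( ( z + y ) * 8 ) * ( ( z + y ) * 8 ) ) == 16

Derivation:
post: x == 16
stmt 5: z := x - z  -- replace 0 occurrence(s) of z with (x - z)
  => x == 16
stmt 4: x := y * y  -- replace 1 occurrence(s) of x with (y * y)
  => ( y * y ) == 16
stmt 3: y := z * 8  -- replace 2 occurrence(s) of y with (z * 8)
  => ( ( z * 8 ) * ( z * 8 ) ) == 16
stmt 2: z := z + y  -- replace 2 occurrence(s) of z with (z + y)
  => ( ( ( z + y ) * 8 ) * ( ( z + y ) * 8 ) ) == 16
stmt 1: x := x - 2  -- replace 0 occurrence(s) of x with (x - 2)
  => ( ( ( z + y ) * 8 ) * ( ( z + y ) * 8 ) ) == 16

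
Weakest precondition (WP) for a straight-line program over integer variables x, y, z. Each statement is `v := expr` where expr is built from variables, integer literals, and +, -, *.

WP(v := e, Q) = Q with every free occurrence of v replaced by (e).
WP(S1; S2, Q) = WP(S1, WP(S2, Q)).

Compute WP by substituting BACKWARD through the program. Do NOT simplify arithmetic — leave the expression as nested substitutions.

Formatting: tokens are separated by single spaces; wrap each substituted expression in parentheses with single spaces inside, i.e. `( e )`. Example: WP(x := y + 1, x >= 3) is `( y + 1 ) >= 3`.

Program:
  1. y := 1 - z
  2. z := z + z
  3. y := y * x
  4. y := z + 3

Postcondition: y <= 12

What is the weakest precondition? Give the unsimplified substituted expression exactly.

post: y <= 12
stmt 4: y := z + 3  -- replace 1 occurrence(s) of y with (z + 3)
  => ( z + 3 ) <= 12
stmt 3: y := y * x  -- replace 0 occurrence(s) of y with (y * x)
  => ( z + 3 ) <= 12
stmt 2: z := z + z  -- replace 1 occurrence(s) of z with (z + z)
  => ( ( z + z ) + 3 ) <= 12
stmt 1: y := 1 - z  -- replace 0 occurrence(s) of y with (1 - z)
  => ( ( z + z ) + 3 ) <= 12

Answer: ( ( z + z ) + 3 ) <= 12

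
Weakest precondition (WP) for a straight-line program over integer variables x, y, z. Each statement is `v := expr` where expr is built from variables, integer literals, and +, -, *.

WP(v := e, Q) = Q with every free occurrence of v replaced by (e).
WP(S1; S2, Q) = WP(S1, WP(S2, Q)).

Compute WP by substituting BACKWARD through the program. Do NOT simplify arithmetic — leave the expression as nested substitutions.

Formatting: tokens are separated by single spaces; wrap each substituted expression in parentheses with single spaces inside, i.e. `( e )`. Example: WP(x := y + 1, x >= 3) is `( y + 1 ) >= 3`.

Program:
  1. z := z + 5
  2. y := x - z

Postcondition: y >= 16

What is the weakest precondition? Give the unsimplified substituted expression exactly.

Answer: ( x - ( z + 5 ) ) >= 16

Derivation:
post: y >= 16
stmt 2: y := x - z  -- replace 1 occurrence(s) of y with (x - z)
  => ( x - z ) >= 16
stmt 1: z := z + 5  -- replace 1 occurrence(s) of z with (z + 5)
  => ( x - ( z + 5 ) ) >= 16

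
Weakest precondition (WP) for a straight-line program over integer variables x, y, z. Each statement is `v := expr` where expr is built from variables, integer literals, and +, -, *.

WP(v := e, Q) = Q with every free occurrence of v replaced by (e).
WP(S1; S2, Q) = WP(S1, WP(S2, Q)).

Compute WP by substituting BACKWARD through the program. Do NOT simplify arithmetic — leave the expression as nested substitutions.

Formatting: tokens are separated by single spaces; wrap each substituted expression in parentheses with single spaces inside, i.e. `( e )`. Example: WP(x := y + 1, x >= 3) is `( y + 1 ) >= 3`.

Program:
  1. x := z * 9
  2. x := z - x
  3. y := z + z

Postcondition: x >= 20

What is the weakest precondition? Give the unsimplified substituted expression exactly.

post: x >= 20
stmt 3: y := z + z  -- replace 0 occurrence(s) of y with (z + z)
  => x >= 20
stmt 2: x := z - x  -- replace 1 occurrence(s) of x with (z - x)
  => ( z - x ) >= 20
stmt 1: x := z * 9  -- replace 1 occurrence(s) of x with (z * 9)
  => ( z - ( z * 9 ) ) >= 20

Answer: ( z - ( z * 9 ) ) >= 20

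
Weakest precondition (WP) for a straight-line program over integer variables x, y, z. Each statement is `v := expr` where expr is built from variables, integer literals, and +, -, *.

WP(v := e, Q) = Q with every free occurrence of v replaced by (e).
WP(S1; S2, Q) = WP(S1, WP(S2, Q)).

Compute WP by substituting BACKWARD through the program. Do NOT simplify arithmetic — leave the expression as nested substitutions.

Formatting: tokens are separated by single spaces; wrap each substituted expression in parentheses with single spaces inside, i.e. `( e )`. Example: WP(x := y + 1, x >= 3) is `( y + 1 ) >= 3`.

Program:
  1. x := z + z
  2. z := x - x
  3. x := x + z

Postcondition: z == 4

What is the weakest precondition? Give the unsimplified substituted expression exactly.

post: z == 4
stmt 3: x := x + z  -- replace 0 occurrence(s) of x with (x + z)
  => z == 4
stmt 2: z := x - x  -- replace 1 occurrence(s) of z with (x - x)
  => ( x - x ) == 4
stmt 1: x := z + z  -- replace 2 occurrence(s) of x with (z + z)
  => ( ( z + z ) - ( z + z ) ) == 4

Answer: ( ( z + z ) - ( z + z ) ) == 4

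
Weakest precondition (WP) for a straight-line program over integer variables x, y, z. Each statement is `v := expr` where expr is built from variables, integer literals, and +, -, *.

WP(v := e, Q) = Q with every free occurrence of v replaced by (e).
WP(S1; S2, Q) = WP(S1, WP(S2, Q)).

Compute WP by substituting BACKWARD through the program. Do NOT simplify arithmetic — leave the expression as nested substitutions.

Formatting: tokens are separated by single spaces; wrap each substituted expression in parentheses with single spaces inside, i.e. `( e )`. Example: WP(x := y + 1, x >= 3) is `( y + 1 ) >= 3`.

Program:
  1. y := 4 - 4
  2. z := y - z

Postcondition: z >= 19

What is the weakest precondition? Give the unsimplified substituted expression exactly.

Answer: ( ( 4 - 4 ) - z ) >= 19

Derivation:
post: z >= 19
stmt 2: z := y - z  -- replace 1 occurrence(s) of z with (y - z)
  => ( y - z ) >= 19
stmt 1: y := 4 - 4  -- replace 1 occurrence(s) of y with (4 - 4)
  => ( ( 4 - 4 ) - z ) >= 19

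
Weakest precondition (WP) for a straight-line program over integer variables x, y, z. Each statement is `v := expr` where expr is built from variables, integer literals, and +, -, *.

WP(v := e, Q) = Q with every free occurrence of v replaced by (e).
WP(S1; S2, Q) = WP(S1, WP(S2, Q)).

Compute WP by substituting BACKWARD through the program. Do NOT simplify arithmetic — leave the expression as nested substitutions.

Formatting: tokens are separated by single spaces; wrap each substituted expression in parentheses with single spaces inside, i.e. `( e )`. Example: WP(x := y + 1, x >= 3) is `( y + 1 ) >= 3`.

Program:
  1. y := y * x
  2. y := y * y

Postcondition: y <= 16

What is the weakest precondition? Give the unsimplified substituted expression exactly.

post: y <= 16
stmt 2: y := y * y  -- replace 1 occurrence(s) of y with (y * y)
  => ( y * y ) <= 16
stmt 1: y := y * x  -- replace 2 occurrence(s) of y with (y * x)
  => ( ( y * x ) * ( y * x ) ) <= 16

Answer: ( ( y * x ) * ( y * x ) ) <= 16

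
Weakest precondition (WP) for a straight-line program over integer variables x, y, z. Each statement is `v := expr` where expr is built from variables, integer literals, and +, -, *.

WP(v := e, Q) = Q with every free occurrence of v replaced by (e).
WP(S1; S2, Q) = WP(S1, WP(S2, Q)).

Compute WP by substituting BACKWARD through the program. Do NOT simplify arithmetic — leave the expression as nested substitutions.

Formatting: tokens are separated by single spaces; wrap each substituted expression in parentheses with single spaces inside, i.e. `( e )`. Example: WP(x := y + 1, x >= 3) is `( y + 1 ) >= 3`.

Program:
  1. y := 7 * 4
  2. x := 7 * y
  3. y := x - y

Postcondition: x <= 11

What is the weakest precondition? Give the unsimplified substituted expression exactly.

post: x <= 11
stmt 3: y := x - y  -- replace 0 occurrence(s) of y with (x - y)
  => x <= 11
stmt 2: x := 7 * y  -- replace 1 occurrence(s) of x with (7 * y)
  => ( 7 * y ) <= 11
stmt 1: y := 7 * 4  -- replace 1 occurrence(s) of y with (7 * 4)
  => ( 7 * ( 7 * 4 ) ) <= 11

Answer: ( 7 * ( 7 * 4 ) ) <= 11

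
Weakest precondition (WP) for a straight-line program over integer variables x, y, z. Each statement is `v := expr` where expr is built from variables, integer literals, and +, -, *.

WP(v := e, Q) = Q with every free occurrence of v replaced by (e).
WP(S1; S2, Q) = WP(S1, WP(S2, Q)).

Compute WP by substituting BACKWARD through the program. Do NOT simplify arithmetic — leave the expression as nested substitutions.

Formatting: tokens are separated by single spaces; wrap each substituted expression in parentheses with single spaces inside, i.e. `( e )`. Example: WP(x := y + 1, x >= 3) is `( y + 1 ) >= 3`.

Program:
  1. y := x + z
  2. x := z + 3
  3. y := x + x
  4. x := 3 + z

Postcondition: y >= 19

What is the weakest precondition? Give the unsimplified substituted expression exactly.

Answer: ( ( z + 3 ) + ( z + 3 ) ) >= 19

Derivation:
post: y >= 19
stmt 4: x := 3 + z  -- replace 0 occurrence(s) of x with (3 + z)
  => y >= 19
stmt 3: y := x + x  -- replace 1 occurrence(s) of y with (x + x)
  => ( x + x ) >= 19
stmt 2: x := z + 3  -- replace 2 occurrence(s) of x with (z + 3)
  => ( ( z + 3 ) + ( z + 3 ) ) >= 19
stmt 1: y := x + z  -- replace 0 occurrence(s) of y with (x + z)
  => ( ( z + 3 ) + ( z + 3 ) ) >= 19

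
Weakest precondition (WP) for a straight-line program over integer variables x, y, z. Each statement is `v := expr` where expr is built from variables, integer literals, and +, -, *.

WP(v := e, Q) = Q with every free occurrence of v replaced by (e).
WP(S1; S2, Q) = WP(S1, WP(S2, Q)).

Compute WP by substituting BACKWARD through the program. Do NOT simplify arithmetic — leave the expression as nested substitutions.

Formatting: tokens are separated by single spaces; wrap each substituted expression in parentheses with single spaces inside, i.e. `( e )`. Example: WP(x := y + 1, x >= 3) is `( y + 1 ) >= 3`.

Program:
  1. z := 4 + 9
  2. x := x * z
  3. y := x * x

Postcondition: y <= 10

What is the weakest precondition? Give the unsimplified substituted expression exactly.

Answer: ( ( x * ( 4 + 9 ) ) * ( x * ( 4 + 9 ) ) ) <= 10

Derivation:
post: y <= 10
stmt 3: y := x * x  -- replace 1 occurrence(s) of y with (x * x)
  => ( x * x ) <= 10
stmt 2: x := x * z  -- replace 2 occurrence(s) of x with (x * z)
  => ( ( x * z ) * ( x * z ) ) <= 10
stmt 1: z := 4 + 9  -- replace 2 occurrence(s) of z with (4 + 9)
  => ( ( x * ( 4 + 9 ) ) * ( x * ( 4 + 9 ) ) ) <= 10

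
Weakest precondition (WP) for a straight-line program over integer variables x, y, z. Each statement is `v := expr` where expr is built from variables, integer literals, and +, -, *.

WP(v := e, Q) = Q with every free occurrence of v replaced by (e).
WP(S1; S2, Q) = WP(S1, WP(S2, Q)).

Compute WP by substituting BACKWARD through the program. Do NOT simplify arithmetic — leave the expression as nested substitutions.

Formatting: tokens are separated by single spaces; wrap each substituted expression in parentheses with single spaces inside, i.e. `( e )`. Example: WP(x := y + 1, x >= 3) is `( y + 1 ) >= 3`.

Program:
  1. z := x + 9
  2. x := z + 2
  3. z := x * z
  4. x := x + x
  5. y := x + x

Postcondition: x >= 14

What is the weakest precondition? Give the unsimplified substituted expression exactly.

Answer: ( ( ( x + 9 ) + 2 ) + ( ( x + 9 ) + 2 ) ) >= 14

Derivation:
post: x >= 14
stmt 5: y := x + x  -- replace 0 occurrence(s) of y with (x + x)
  => x >= 14
stmt 4: x := x + x  -- replace 1 occurrence(s) of x with (x + x)
  => ( x + x ) >= 14
stmt 3: z := x * z  -- replace 0 occurrence(s) of z with (x * z)
  => ( x + x ) >= 14
stmt 2: x := z + 2  -- replace 2 occurrence(s) of x with (z + 2)
  => ( ( z + 2 ) + ( z + 2 ) ) >= 14
stmt 1: z := x + 9  -- replace 2 occurrence(s) of z with (x + 9)
  => ( ( ( x + 9 ) + 2 ) + ( ( x + 9 ) + 2 ) ) >= 14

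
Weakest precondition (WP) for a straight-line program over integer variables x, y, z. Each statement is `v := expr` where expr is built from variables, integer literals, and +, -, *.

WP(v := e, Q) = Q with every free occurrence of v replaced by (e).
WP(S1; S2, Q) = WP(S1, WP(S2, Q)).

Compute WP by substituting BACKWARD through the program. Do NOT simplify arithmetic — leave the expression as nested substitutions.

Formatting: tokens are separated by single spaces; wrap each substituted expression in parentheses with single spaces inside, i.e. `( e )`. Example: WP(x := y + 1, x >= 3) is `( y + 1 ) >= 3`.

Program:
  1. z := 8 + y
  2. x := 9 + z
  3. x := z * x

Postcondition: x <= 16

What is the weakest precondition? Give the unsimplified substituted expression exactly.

Answer: ( ( 8 + y ) * ( 9 + ( 8 + y ) ) ) <= 16

Derivation:
post: x <= 16
stmt 3: x := z * x  -- replace 1 occurrence(s) of x with (z * x)
  => ( z * x ) <= 16
stmt 2: x := 9 + z  -- replace 1 occurrence(s) of x with (9 + z)
  => ( z * ( 9 + z ) ) <= 16
stmt 1: z := 8 + y  -- replace 2 occurrence(s) of z with (8 + y)
  => ( ( 8 + y ) * ( 9 + ( 8 + y ) ) ) <= 16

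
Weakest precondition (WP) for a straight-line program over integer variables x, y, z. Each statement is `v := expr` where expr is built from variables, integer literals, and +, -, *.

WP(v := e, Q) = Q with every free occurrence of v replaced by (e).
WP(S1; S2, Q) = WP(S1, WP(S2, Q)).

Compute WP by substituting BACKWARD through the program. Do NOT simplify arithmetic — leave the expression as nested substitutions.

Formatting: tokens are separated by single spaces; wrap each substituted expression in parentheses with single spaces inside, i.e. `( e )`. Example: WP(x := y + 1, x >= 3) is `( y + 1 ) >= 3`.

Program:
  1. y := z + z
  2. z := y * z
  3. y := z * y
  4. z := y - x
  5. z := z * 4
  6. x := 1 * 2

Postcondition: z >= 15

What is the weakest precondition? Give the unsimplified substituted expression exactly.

Answer: ( ( ( ( ( z + z ) * z ) * ( z + z ) ) - x ) * 4 ) >= 15

Derivation:
post: z >= 15
stmt 6: x := 1 * 2  -- replace 0 occurrence(s) of x with (1 * 2)
  => z >= 15
stmt 5: z := z * 4  -- replace 1 occurrence(s) of z with (z * 4)
  => ( z * 4 ) >= 15
stmt 4: z := y - x  -- replace 1 occurrence(s) of z with (y - x)
  => ( ( y - x ) * 4 ) >= 15
stmt 3: y := z * y  -- replace 1 occurrence(s) of y with (z * y)
  => ( ( ( z * y ) - x ) * 4 ) >= 15
stmt 2: z := y * z  -- replace 1 occurrence(s) of z with (y * z)
  => ( ( ( ( y * z ) * y ) - x ) * 4 ) >= 15
stmt 1: y := z + z  -- replace 2 occurrence(s) of y with (z + z)
  => ( ( ( ( ( z + z ) * z ) * ( z + z ) ) - x ) * 4 ) >= 15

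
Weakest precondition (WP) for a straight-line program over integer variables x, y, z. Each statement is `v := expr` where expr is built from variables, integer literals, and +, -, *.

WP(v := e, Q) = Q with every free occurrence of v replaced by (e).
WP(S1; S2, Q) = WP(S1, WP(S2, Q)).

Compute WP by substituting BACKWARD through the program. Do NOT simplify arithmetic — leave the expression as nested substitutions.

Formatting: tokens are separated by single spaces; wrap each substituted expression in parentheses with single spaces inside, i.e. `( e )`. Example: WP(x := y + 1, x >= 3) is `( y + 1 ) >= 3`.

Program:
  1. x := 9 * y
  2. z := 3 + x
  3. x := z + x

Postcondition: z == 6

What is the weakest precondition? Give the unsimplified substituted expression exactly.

Answer: ( 3 + ( 9 * y ) ) == 6

Derivation:
post: z == 6
stmt 3: x := z + x  -- replace 0 occurrence(s) of x with (z + x)
  => z == 6
stmt 2: z := 3 + x  -- replace 1 occurrence(s) of z with (3 + x)
  => ( 3 + x ) == 6
stmt 1: x := 9 * y  -- replace 1 occurrence(s) of x with (9 * y)
  => ( 3 + ( 9 * y ) ) == 6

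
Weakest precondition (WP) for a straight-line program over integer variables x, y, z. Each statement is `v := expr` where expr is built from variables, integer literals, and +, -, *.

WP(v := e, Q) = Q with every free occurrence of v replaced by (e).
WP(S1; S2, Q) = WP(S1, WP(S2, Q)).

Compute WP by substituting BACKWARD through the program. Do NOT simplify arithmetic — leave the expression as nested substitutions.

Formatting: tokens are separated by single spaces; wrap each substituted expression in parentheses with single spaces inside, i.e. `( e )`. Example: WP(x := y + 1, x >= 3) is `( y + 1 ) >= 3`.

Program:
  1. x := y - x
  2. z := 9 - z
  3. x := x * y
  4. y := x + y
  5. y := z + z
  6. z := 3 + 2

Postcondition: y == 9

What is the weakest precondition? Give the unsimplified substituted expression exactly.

post: y == 9
stmt 6: z := 3 + 2  -- replace 0 occurrence(s) of z with (3 + 2)
  => y == 9
stmt 5: y := z + z  -- replace 1 occurrence(s) of y with (z + z)
  => ( z + z ) == 9
stmt 4: y := x + y  -- replace 0 occurrence(s) of y with (x + y)
  => ( z + z ) == 9
stmt 3: x := x * y  -- replace 0 occurrence(s) of x with (x * y)
  => ( z + z ) == 9
stmt 2: z := 9 - z  -- replace 2 occurrence(s) of z with (9 - z)
  => ( ( 9 - z ) + ( 9 - z ) ) == 9
stmt 1: x := y - x  -- replace 0 occurrence(s) of x with (y - x)
  => ( ( 9 - z ) + ( 9 - z ) ) == 9

Answer: ( ( 9 - z ) + ( 9 - z ) ) == 9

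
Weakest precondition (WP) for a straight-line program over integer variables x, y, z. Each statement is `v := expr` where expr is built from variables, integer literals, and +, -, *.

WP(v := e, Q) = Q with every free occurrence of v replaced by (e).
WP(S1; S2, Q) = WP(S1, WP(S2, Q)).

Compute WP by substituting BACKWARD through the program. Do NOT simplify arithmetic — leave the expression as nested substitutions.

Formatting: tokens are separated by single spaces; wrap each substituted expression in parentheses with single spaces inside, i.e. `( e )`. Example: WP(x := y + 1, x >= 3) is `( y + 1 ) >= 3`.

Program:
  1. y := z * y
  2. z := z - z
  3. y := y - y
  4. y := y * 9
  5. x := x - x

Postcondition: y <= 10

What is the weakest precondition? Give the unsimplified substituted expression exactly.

post: y <= 10
stmt 5: x := x - x  -- replace 0 occurrence(s) of x with (x - x)
  => y <= 10
stmt 4: y := y * 9  -- replace 1 occurrence(s) of y with (y * 9)
  => ( y * 9 ) <= 10
stmt 3: y := y - y  -- replace 1 occurrence(s) of y with (y - y)
  => ( ( y - y ) * 9 ) <= 10
stmt 2: z := z - z  -- replace 0 occurrence(s) of z with (z - z)
  => ( ( y - y ) * 9 ) <= 10
stmt 1: y := z * y  -- replace 2 occurrence(s) of y with (z * y)
  => ( ( ( z * y ) - ( z * y ) ) * 9 ) <= 10

Answer: ( ( ( z * y ) - ( z * y ) ) * 9 ) <= 10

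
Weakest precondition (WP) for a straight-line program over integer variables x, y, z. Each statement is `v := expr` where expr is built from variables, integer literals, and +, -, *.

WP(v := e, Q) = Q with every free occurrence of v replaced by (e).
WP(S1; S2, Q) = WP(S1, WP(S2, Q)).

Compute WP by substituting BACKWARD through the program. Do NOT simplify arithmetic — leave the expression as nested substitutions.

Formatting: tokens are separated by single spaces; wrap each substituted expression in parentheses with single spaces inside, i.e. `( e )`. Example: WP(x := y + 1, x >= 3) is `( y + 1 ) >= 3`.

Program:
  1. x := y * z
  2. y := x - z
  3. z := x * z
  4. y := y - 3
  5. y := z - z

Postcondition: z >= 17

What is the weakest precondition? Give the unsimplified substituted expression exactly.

Answer: ( ( y * z ) * z ) >= 17

Derivation:
post: z >= 17
stmt 5: y := z - z  -- replace 0 occurrence(s) of y with (z - z)
  => z >= 17
stmt 4: y := y - 3  -- replace 0 occurrence(s) of y with (y - 3)
  => z >= 17
stmt 3: z := x * z  -- replace 1 occurrence(s) of z with (x * z)
  => ( x * z ) >= 17
stmt 2: y := x - z  -- replace 0 occurrence(s) of y with (x - z)
  => ( x * z ) >= 17
stmt 1: x := y * z  -- replace 1 occurrence(s) of x with (y * z)
  => ( ( y * z ) * z ) >= 17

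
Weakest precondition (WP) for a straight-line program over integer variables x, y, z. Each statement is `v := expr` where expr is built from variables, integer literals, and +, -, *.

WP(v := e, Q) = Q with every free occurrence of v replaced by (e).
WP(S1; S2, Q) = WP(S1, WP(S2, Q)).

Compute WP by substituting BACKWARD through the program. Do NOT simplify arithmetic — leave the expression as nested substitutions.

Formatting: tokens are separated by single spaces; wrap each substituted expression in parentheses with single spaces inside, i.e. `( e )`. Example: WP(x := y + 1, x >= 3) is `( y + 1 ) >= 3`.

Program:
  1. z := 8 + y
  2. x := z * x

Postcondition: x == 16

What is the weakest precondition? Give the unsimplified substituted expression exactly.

post: x == 16
stmt 2: x := z * x  -- replace 1 occurrence(s) of x with (z * x)
  => ( z * x ) == 16
stmt 1: z := 8 + y  -- replace 1 occurrence(s) of z with (8 + y)
  => ( ( 8 + y ) * x ) == 16

Answer: ( ( 8 + y ) * x ) == 16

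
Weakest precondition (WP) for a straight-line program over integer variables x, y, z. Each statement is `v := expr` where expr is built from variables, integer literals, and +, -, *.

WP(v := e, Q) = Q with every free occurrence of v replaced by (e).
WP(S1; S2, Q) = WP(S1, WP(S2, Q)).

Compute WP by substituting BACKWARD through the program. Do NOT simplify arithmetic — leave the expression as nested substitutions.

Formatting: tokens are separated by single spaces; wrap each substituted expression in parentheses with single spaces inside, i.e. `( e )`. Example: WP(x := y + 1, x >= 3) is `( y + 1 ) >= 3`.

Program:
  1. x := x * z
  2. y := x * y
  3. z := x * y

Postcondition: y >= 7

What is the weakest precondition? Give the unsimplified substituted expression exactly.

post: y >= 7
stmt 3: z := x * y  -- replace 0 occurrence(s) of z with (x * y)
  => y >= 7
stmt 2: y := x * y  -- replace 1 occurrence(s) of y with (x * y)
  => ( x * y ) >= 7
stmt 1: x := x * z  -- replace 1 occurrence(s) of x with (x * z)
  => ( ( x * z ) * y ) >= 7

Answer: ( ( x * z ) * y ) >= 7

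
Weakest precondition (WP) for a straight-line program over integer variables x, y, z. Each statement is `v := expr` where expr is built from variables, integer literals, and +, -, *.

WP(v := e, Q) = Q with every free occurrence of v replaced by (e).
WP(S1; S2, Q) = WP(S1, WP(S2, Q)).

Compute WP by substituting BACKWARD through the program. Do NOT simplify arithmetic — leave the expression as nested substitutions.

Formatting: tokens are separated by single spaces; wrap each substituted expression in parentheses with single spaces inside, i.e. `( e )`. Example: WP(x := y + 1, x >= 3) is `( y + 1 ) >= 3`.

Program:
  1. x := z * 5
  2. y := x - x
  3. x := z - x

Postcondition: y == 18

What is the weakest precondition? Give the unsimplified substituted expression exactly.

Answer: ( ( z * 5 ) - ( z * 5 ) ) == 18

Derivation:
post: y == 18
stmt 3: x := z - x  -- replace 0 occurrence(s) of x with (z - x)
  => y == 18
stmt 2: y := x - x  -- replace 1 occurrence(s) of y with (x - x)
  => ( x - x ) == 18
stmt 1: x := z * 5  -- replace 2 occurrence(s) of x with (z * 5)
  => ( ( z * 5 ) - ( z * 5 ) ) == 18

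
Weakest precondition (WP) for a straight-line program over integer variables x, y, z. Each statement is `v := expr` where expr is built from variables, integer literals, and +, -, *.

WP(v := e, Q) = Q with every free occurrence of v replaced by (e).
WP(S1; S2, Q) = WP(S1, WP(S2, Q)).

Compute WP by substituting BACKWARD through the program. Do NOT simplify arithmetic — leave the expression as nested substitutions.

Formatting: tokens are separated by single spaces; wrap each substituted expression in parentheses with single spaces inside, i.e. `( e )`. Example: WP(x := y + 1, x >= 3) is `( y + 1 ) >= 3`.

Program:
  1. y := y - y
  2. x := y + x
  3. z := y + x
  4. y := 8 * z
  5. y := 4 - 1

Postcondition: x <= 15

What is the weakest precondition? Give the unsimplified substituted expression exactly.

Answer: ( ( y - y ) + x ) <= 15

Derivation:
post: x <= 15
stmt 5: y := 4 - 1  -- replace 0 occurrence(s) of y with (4 - 1)
  => x <= 15
stmt 4: y := 8 * z  -- replace 0 occurrence(s) of y with (8 * z)
  => x <= 15
stmt 3: z := y + x  -- replace 0 occurrence(s) of z with (y + x)
  => x <= 15
stmt 2: x := y + x  -- replace 1 occurrence(s) of x with (y + x)
  => ( y + x ) <= 15
stmt 1: y := y - y  -- replace 1 occurrence(s) of y with (y - y)
  => ( ( y - y ) + x ) <= 15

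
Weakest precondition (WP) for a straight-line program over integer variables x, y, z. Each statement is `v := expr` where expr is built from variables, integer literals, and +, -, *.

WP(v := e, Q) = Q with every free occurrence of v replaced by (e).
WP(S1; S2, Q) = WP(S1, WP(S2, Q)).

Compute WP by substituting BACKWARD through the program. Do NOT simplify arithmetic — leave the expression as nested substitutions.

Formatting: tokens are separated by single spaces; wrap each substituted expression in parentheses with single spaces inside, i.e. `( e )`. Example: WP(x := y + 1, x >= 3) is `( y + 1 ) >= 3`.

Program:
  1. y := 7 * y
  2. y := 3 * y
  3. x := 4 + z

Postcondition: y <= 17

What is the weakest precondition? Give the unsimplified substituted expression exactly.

Answer: ( 3 * ( 7 * y ) ) <= 17

Derivation:
post: y <= 17
stmt 3: x := 4 + z  -- replace 0 occurrence(s) of x with (4 + z)
  => y <= 17
stmt 2: y := 3 * y  -- replace 1 occurrence(s) of y with (3 * y)
  => ( 3 * y ) <= 17
stmt 1: y := 7 * y  -- replace 1 occurrence(s) of y with (7 * y)
  => ( 3 * ( 7 * y ) ) <= 17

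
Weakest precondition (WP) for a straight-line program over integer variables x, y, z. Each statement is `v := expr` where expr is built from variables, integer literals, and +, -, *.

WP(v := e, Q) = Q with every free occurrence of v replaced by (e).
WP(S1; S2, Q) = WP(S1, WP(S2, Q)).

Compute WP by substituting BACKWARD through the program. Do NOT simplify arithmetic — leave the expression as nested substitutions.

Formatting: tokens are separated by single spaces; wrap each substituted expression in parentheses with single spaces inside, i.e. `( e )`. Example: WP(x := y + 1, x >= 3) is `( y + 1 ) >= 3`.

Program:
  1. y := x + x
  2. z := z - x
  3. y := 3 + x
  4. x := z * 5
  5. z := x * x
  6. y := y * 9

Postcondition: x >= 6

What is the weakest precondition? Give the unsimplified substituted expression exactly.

Answer: ( ( z - x ) * 5 ) >= 6

Derivation:
post: x >= 6
stmt 6: y := y * 9  -- replace 0 occurrence(s) of y with (y * 9)
  => x >= 6
stmt 5: z := x * x  -- replace 0 occurrence(s) of z with (x * x)
  => x >= 6
stmt 4: x := z * 5  -- replace 1 occurrence(s) of x with (z * 5)
  => ( z * 5 ) >= 6
stmt 3: y := 3 + x  -- replace 0 occurrence(s) of y with (3 + x)
  => ( z * 5 ) >= 6
stmt 2: z := z - x  -- replace 1 occurrence(s) of z with (z - x)
  => ( ( z - x ) * 5 ) >= 6
stmt 1: y := x + x  -- replace 0 occurrence(s) of y with (x + x)
  => ( ( z - x ) * 5 ) >= 6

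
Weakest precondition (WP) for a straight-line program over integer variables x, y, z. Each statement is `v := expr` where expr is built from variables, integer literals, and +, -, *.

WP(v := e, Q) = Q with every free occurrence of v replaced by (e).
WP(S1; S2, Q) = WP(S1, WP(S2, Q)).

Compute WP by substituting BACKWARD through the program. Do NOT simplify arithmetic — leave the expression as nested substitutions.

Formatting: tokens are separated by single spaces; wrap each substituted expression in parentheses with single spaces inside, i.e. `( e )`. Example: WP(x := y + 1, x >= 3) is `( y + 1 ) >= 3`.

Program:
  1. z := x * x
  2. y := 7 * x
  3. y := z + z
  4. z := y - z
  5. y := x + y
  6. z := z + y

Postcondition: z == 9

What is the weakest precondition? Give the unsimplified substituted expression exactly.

Answer: ( ( ( ( x * x ) + ( x * x ) ) - ( x * x ) ) + ( x + ( ( x * x ) + ( x * x ) ) ) ) == 9

Derivation:
post: z == 9
stmt 6: z := z + y  -- replace 1 occurrence(s) of z with (z + y)
  => ( z + y ) == 9
stmt 5: y := x + y  -- replace 1 occurrence(s) of y with (x + y)
  => ( z + ( x + y ) ) == 9
stmt 4: z := y - z  -- replace 1 occurrence(s) of z with (y - z)
  => ( ( y - z ) + ( x + y ) ) == 9
stmt 3: y := z + z  -- replace 2 occurrence(s) of y with (z + z)
  => ( ( ( z + z ) - z ) + ( x + ( z + z ) ) ) == 9
stmt 2: y := 7 * x  -- replace 0 occurrence(s) of y with (7 * x)
  => ( ( ( z + z ) - z ) + ( x + ( z + z ) ) ) == 9
stmt 1: z := x * x  -- replace 5 occurrence(s) of z with (x * x)
  => ( ( ( ( x * x ) + ( x * x ) ) - ( x * x ) ) + ( x + ( ( x * x ) + ( x * x ) ) ) ) == 9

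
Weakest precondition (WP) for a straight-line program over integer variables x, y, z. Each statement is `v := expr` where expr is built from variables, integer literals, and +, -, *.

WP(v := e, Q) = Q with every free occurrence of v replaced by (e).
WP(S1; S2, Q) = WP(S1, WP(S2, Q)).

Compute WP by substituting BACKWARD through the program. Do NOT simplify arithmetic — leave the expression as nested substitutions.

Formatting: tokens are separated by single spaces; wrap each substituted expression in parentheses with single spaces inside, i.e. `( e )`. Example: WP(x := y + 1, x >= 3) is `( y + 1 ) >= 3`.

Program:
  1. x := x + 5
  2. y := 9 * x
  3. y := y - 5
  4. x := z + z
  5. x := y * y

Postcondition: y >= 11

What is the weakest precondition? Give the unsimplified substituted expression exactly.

post: y >= 11
stmt 5: x := y * y  -- replace 0 occurrence(s) of x with (y * y)
  => y >= 11
stmt 4: x := z + z  -- replace 0 occurrence(s) of x with (z + z)
  => y >= 11
stmt 3: y := y - 5  -- replace 1 occurrence(s) of y with (y - 5)
  => ( y - 5 ) >= 11
stmt 2: y := 9 * x  -- replace 1 occurrence(s) of y with (9 * x)
  => ( ( 9 * x ) - 5 ) >= 11
stmt 1: x := x + 5  -- replace 1 occurrence(s) of x with (x + 5)
  => ( ( 9 * ( x + 5 ) ) - 5 ) >= 11

Answer: ( ( 9 * ( x + 5 ) ) - 5 ) >= 11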